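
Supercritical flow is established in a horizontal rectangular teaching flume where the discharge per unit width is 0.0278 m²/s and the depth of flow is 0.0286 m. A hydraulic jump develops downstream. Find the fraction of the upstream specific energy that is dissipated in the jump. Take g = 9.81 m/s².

V₁ = q/y₁ = 0.0278/0.0286 = 0.972 m/s. Fr₁ = V₁/√(g·y₁) = 0.972/√(9.81×0.0286) = 1.84.
Bélanger equation: y₂/y₁ = ½[√(1 + 8Fr₁²) − 1] = ½[√27.94 − 1] = 2.14.
y₂ = 2.14 × 0.0286 = 0.0613 m.
E₁ = y₁ + V₁²/2g = 0.0768 m. ΔE = (y₂ − y₁)³/(4y₁y₂) = 0.00498 m. ΔE/E₁ = 0.00498/0.0768 = 0.0649.

ΔE/E₁ = 0.0649 (6.49%)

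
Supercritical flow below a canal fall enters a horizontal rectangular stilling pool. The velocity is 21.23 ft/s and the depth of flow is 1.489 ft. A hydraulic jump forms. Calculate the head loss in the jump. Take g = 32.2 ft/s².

Fr₁ = V₁/√(g·y₁) = 21.23/√(32.2×1.489) = 3.066.
Conjugate-depth relation: y₂/y₁ = ½[√(1 + 8Fr₁²) − 1] = ½[√76.204 − 1] = 3.865.
y₂ = 3.865 × 1.489 = 5.755 ft.
Head loss: ΔE = (y₂ − y₁)³/(4y₁y₂) = (5.755 − 1.489)³/(4×1.489×5.755) = 77.61/34.27 = 2.264 ft.

ΔE = 2.264 ft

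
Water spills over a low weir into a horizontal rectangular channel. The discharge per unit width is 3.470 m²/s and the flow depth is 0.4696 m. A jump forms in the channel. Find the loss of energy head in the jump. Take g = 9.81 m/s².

V₁ = q/y₁ = 3.470/0.4696 = 7.389 m/s. Fr₁ = V₁/√(g·y₁) = 7.389/√(9.81×0.4696) = 3.443.
From the momentum equation for a rectangular channel, y₂/y₁ = ½[√(1 + 8Fr₁²) − 1] = ½[√95.819 − 1] = 4.394.
y₂ = 4.394 × 0.4696 = 2.064 m.
Head loss: ΔE = (y₂ − y₁)³/(4y₁y₂) = (2.064 − 0.4696)³/(4×0.4696×2.064) = 4.050/3.876 = 1.045 m.

ΔE = 1.045 m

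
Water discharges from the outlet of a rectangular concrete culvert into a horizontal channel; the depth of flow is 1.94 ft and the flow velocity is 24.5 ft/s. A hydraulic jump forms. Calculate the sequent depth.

Fr₁ = V₁/√(g·y₁) = 24.5/√(32.2×1.94) = 3.10.
Conjugate-depth relation: y₂/y₁ = ½[√(1 + 8Fr₁²) − 1] = ½[√77.87 − 1] = 3.91.
y₂ = 3.91 × 1.94 = 7.59 ft.

y₂ = 7.59 ft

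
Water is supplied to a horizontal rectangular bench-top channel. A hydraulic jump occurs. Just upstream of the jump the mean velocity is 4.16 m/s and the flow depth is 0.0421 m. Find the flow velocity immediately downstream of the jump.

V₂ = 0.480 m/s

Fr₁ = V₁/√(g·y₁) = 4.16/√(9.81×0.0421) = 6.47.
Conjugate-depth relation: y₂/y₁ = ½[√(1 + 8Fr₁²) − 1] = ½[√336.2 − 1] = 8.67.
y₂ = 8.67 × 0.0421 = 0.365 m.
q = V₁·y₁ = 4.16 × 0.0421 = 0.175 m²/s.
V₂ = q/y₂ = 0.175/0.365 = 0.480 m/s.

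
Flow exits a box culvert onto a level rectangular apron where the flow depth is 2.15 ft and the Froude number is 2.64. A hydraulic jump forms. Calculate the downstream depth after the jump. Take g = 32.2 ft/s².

Fr₁ = 2.64 (given).
Sequent-depth ratio: y₂/y₁ = ½[√(1 + 8Fr₁²) − 1] = ½[√56.76 − 1] = 3.27.
y₂ = 3.27 × 2.15 = 7.02 ft.

y₂ = 7.02 ft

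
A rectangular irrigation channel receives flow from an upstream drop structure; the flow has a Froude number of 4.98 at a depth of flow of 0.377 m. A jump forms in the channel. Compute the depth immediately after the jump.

Fr₁ = 4.98 (given).
By Bélanger, y₂/y₁ = ½[√(1 + 8Fr₁²) − 1] = ½[√199.4 − 1] = 6.56.
y₂ = 6.56 × 0.377 = 2.47 m.

y₂ = 2.47 m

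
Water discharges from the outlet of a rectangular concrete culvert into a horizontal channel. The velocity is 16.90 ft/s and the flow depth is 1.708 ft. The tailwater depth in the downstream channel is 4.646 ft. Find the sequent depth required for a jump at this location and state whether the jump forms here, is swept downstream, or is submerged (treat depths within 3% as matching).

y₂ = 4.716 ft; the jump forms here

Fr₁ = V₁/√(g·y₁) = 16.90/√(32.2×1.708) = 2.279.
Bélanger equation: y₂/y₁ = ½[√(1 + 8Fr₁²) − 1] = ½[√42.545 − 1] = 2.761.
y₂ = 2.761 × 1.708 = 4.716 ft.
Tailwater y_tw = 4.646 ft: y_tw ≈ y₂, so the jump forms here.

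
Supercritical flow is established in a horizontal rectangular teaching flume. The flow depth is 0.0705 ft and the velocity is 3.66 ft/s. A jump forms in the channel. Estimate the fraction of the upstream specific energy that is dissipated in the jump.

Fr₁ = V₁/√(g·y₁) = 3.66/√(32.2×0.0705) = 2.43.
Conjugate-depth relation: y₂/y₁ = ½[√(1 + 8Fr₁²) − 1] = ½[√48.21 − 1] = 2.97.
y₂ = 2.97 × 0.0705 = 0.209 ft.
E₁ = y₁ + V₁²/2g = 0.279 ft. ΔE = (y₂ − y₁)³/(4y₁y₂) = 0.0455 ft. ΔE/E₁ = 0.0455/0.279 = 0.163.

ΔE/E₁ = 0.163 (16.3%)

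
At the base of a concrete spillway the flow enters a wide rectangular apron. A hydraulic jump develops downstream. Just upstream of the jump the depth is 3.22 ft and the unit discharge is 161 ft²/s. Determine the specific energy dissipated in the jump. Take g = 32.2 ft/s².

V₁ = q/y₁ = 161/3.22 = 50.0 ft/s. Fr₁ = V₁/√(g·y₁) = 50.0/√(32.2×3.22) = 4.91.
From the momentum equation for a rectangular channel, y₂/y₁ = ½[√(1 + 8Fr₁²) − 1] = ½[√193.9 − 1] = 6.46.
y₂ = 6.46 × 3.22 = 20.8 ft.
Head loss: ΔE = (y₂ − y₁)³/(4y₁y₂) = (20.8 − 3.22)³/(4×3.22×20.8) = 5441/268 = 20.3 ft.

ΔE = 20.3 ft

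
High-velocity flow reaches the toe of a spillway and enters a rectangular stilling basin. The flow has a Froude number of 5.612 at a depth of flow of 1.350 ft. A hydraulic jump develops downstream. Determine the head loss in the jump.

ΔE = 12.17 ft

Fr₁ = 5.612 (given).
Sequent-depth ratio: y₂/y₁ = ½[√(1 + 8Fr₁²) − 1] = ½[√252.96 − 1] = 7.452.
y₂ = 7.452 × 1.350 = 10.06 ft.
Head loss: ΔE = (y₂ − y₁)³/(4y₁y₂) = (10.06 − 1.350)³/(4×1.350×10.06) = 660.9/54.33 = 12.17 ft.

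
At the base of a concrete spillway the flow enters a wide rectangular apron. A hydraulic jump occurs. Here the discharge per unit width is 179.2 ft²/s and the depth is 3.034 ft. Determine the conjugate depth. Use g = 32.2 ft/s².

V₁ = q/y₁ = 179.2/3.034 = 59.06 ft/s. Fr₁ = V₁/√(g·y₁) = 59.06/√(32.2×3.034) = 5.976.
From the momentum equation for a rectangular channel, y₂/y₁ = ½[√(1 + 8Fr₁²) − 1] = ½[√286.67 − 1] = 7.966.
y₂ = 7.966 × 3.034 = 24.17 ft.

y₂ = 24.17 ft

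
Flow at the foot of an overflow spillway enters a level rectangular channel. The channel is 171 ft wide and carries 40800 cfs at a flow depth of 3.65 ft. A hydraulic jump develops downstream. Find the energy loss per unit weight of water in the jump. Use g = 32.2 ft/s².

q = Q/b = 40800/171 = 239 ft²/s; V₁ = q/y₁ = 65.4 ft/s. Fr₁ = V₁/√(g·y₁) = 6.03.
Conjugate-depth relation: y₂/y₁ = ½[√(1 + 8Fr₁²) − 1] = ½[√291.9 − 1] = 8.04.
y₂ = 8.04 × 3.65 = 29.4 ft.
Head loss: ΔE = (y₂ − y₁)³/(4y₁y₂) = (29.4 − 3.65)³/(4×3.65×29.4) = 16981/429 = 39.6 ft.

ΔE = 39.6 ft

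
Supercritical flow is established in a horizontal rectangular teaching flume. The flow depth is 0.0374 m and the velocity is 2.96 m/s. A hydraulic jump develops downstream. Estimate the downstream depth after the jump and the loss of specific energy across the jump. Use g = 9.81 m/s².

Fr₁ = V₁/√(g·y₁) = 2.96/√(9.81×0.0374) = 4.89.
Bélanger equation: y₂/y₁ = ½[√(1 + 8Fr₁²) − 1] = ½[√192.0 − 1] = 6.43.
y₂ = 6.43 × 0.0374 = 0.240 m.
q = V₁·y₁ = 2.96 × 0.0374 = 0.111 m²/s. V₂ = q/y₂ = 0.111/0.240 = 0.460 m/s. E₁ = y₁ + V₁²/2g = 0.484 m; E₂ = y₂ + V₂²/2g = 0.251 m. ΔE = E₁ − E₂ = 0.233 m.

y₂ = 0.240 m; ΔE = 0.233 m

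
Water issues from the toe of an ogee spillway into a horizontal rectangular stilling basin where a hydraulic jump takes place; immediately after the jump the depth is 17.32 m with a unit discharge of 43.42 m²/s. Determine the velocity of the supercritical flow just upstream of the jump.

V₁ = 36.23 m/s

V₂ = q/y₂ = 43.42/17.32 = 2.507 m/s; Fr₂ = V₂/√(g·y₂) = 0.1923.
The Bélanger relation is symmetric: y₁/y₂ = ½[√(1 + 8Fr₂²) − 1] = ½[√1.2959 − 1] = 0.06919.
y₁ = 0.06919 × 17.32 = 1.198 m.
V₁ = q/y₁ = 43.42/1.198 = 36.23 m/s.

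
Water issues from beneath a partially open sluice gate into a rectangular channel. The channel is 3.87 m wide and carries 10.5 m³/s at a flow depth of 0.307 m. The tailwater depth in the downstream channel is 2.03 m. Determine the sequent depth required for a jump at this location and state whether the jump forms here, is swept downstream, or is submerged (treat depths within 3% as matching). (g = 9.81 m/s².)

y₂ = 2.06 m; the jump forms here

q = Q/b = 10.5/3.87 = 2.71 m²/s; V₁ = q/y₁ = 8.84 m/s. Fr₁ = V₁/√(g·y₁) = 5.09.
Conjugate-depth relation: y₂/y₁ = ½[√(1 + 8Fr₁²) − 1] = ½[√208.5 − 1] = 6.72.
y₂ = 6.72 × 0.307 = 2.06 m.
Tailwater y_tw = 2.03 m: y_tw ≈ y₂, so the jump forms here.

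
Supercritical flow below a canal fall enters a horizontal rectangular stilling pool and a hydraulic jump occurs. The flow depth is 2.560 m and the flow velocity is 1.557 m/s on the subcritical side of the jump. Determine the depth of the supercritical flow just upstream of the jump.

y₁ = 0.4240 m

Fr₂ = V₂/√(g·y₂) = 1.557/√(9.81×2.560) = 0.3107.
From the momentum equation (using Fr₂), y₁/y₂ = ½[√(1 + 8Fr₂²) − 1] = ½[√1.7723 − 1] = 0.1656.
y₁ = 0.1656 × 2.560 = 0.4240 m.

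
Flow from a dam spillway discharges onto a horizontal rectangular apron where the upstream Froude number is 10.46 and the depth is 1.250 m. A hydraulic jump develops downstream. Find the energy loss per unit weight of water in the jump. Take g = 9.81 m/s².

Fr₁ = 10.46 (given).
Conjugate-depth relation: y₂/y₁ = ½[√(1 + 8Fr₁²) − 1] = ½[√876.29 − 1] = 14.30.
y₂ = 14.30 × 1.250 = 17.88 m.
V₁ = Fr₁·√(g·y₁) = 10.46×√(9.81×1.250) = 36.63 m/s; q = V₁·y₁ = 45.79 m²/s. V₂ = q/y₂ = 45.79/17.88 = 2.561 m/s. E₁ = y₁ + V₁²/2g = 69.63 m; E₂ = y₂ + V₂²/2g = 18.21 m. ΔE = E₁ − E₂ = 51.42 m.

ΔE = 51.42 m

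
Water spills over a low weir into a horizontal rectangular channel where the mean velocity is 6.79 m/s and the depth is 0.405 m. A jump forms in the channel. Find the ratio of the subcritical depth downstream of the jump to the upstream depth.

y₂/y₁ = 4.34

Fr₁ = V₁/√(g·y₁) = 6.79/√(9.81×0.405) = 3.41.
From the momentum equation for a rectangular channel, y₂/y₁ = ½[√(1 + 8Fr₁²) − 1] = ½[√93.83 − 1] = 4.34.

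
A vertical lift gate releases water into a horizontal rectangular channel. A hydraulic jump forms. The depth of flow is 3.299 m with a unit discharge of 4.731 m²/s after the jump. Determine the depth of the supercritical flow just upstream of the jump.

V₂ = q/y₂ = 4.731/3.299 = 1.434 m/s; Fr₂ = V₂/√(g·y₂) = 0.2521.
From the momentum equation (using Fr₂), y₁/y₂ = ½[√(1 + 8Fr₂²) − 1] = ½[√1.5084 − 1] = 0.1141.
y₁ = 0.1141 × 3.299 = 0.3763 m.

y₁ = 0.3763 m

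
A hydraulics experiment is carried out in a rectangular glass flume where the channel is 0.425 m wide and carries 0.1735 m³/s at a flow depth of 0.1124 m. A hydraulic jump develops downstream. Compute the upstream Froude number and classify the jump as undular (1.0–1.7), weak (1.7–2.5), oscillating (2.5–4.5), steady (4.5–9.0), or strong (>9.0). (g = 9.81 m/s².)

q = Q/b = 0.1735/0.425 = 0.4082 m²/s; V₁ = q/y₁ = 3.632 m/s. Fr₁ = V₁/√(g·y₁) = 3.459.
Fr₁ = 3.459 lies in the oscillating range.

Fr₁ = 3.459; oscillating jump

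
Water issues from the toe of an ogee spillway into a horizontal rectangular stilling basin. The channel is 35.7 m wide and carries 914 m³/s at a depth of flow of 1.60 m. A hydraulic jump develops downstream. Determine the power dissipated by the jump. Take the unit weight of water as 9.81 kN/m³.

q = Q/b = 914/35.7 = 25.6 m²/s; V₁ = q/y₁ = 16.0 m/s. Fr₁ = V₁/√(g·y₁) = 4.04.
By Bélanger, y₂/y₁ = ½[√(1 + 8Fr₁²) − 1] = ½[√131.5 − 1] = 5.23.
y₂ = 5.23 × 1.60 = 8.37 m.
V₂ = q/y₂ = 25.6/8.37 = 3.06 m/s. E₁ = y₁ + V₁²/2g = 14.7 m; E₂ = y₂ + V₂²/2g = 8.85 m. ΔE = E₁ − E₂ = 5.80 m.
P = γ·Q·ΔE = 9.81 × 914 × 5.80 = 52003 kW.

P = 52003 kW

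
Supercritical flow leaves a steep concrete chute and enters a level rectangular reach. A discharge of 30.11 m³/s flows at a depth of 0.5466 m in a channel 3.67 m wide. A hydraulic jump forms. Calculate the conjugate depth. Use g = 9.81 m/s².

y₂ = 4.745 m

q = Q/b = 30.11/3.67 = 8.204 m²/s; V₁ = q/y₁ = 15.01 m/s. Fr₁ = V₁/√(g·y₁) = 6.482.
From the momentum equation for a rectangular channel, y₂/y₁ = ½[√(1 + 8Fr₁²) − 1] = ½[√337.13 − 1] = 8.680.
y₂ = 8.680 × 0.5466 = 4.745 m.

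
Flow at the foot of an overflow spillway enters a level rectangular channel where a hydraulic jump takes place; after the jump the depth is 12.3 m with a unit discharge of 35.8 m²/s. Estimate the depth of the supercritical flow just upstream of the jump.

V₂ = q/y₂ = 35.8/12.3 = 2.91 m/s; Fr₂ = V₂/√(g·y₂) = 0.265.
Since the conjugate-depth ratio holds either way, y₁/y₂ = ½[√(1 + 8Fr₂²) − 1] = ½[√1.562 − 1] = 0.125.
y₁ = 0.125 × 12.3 = 1.54 m.

y₁ = 1.54 m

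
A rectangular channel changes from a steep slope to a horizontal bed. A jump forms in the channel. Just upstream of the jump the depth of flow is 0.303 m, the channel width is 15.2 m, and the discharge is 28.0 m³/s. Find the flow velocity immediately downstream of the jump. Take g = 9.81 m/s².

V₂ = 1.35 m/s

q = Q/b = 28.0/15.2 = 1.84 m²/s; V₁ = q/y₁ = 6.08 m/s. Fr₁ = V₁/√(g·y₁) = 3.53.
Sequent-depth ratio: y₂/y₁ = ½[√(1 + 8Fr₁²) − 1] = ½[√100.5 − 1] = 4.51.
y₂ = 4.51 × 0.303 = 1.37 m.
V₂ = q/y₂ = 1.84/1.37 = 1.35 m/s.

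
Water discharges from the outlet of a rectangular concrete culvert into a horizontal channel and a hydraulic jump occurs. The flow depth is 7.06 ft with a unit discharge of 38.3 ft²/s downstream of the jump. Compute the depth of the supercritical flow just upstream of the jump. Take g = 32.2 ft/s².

y₁ = 1.51 ft

V₂ = q/y₂ = 38.3/7.06 = 5.42 ft/s; Fr₂ = V₂/√(g·y₂) = 0.360.
Since the conjugate-depth ratio holds either way, y₁/y₂ = ½[√(1 + 8Fr₂²) − 1] = ½[√2.036 − 1] = 0.213.
y₁ = 0.213 × 7.06 = 1.51 ft.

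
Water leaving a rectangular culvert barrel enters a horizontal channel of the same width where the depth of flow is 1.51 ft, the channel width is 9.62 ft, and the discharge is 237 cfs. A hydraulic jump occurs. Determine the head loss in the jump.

ΔE = 0.835 ft

q = Q/b = 237/9.62 = 24.6 ft²/s; V₁ = q/y₁ = 16.3 ft/s. Fr₁ = V₁/√(g·y₁) = 2.34.
Conjugate-depth relation: y₂/y₁ = ½[√(1 + 8Fr₁²) − 1] = ½[√44.80 − 1] = 2.85.
y₂ = 2.85 × 1.51 = 4.30 ft.
Head loss: ΔE = (y₂ − y₁)³/(4y₁y₂) = (4.30 − 1.51)³/(4×1.51×4.30) = 21.7/26.0 = 0.835 ft.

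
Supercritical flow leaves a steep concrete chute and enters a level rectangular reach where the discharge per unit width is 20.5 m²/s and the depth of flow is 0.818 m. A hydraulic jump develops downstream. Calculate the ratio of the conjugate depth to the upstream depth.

y₂/y₁ = 12.0

V₁ = q/y₁ = 20.5/0.818 = 25.1 m/s. Fr₁ = V₁/√(g·y₁) = 25.1/√(9.81×0.818) = 8.85.
Bélanger equation: y₂/y₁ = ½[√(1 + 8Fr₁²) − 1] = ½[√627.1 − 1] = 12.0.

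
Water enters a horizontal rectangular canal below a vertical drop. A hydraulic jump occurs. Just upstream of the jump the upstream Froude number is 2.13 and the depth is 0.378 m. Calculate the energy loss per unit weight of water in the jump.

Fr₁ = 2.13 (given).
Sequent-depth ratio: y₂/y₁ = ½[√(1 + 8Fr₁²) − 1] = ½[√37.30 − 1] = 2.55.
y₂ = 2.55 × 0.378 = 0.965 m.
Head loss: ΔE = (y₂ − y₁)³/(4y₁y₂) = (0.965 − 0.378)³/(4×0.378×0.965) = 0.202/1.46 = 0.139 m.

ΔE = 0.139 m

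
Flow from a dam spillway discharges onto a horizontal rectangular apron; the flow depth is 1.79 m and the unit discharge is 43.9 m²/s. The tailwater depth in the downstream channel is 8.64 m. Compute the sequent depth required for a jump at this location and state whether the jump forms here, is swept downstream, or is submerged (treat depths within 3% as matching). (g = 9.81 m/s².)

y₂ = 13.9 m; the jump is swept downstream

V₁ = q/y₁ = 43.9/1.79 = 24.5 m/s. Fr₁ = V₁/√(g·y₁) = 24.5/√(9.81×1.79) = 5.85.
By Bélanger, y₂/y₁ = ½[√(1 + 8Fr₁²) − 1] = ½[√275.0 − 1] = 7.79.
y₂ = 7.79 × 1.79 = 13.9 m.
Tailwater y_tw = 8.64 m: y_tw < y₂, so the jump is swept downstream.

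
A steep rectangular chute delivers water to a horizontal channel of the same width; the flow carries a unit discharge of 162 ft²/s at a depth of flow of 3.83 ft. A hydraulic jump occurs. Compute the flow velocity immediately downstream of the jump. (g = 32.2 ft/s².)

V₁ = q/y₁ = 162/3.83 = 42.3 ft/s. Fr₁ = V₁/√(g·y₁) = 42.3/√(32.2×3.83) = 3.81.
By Bélanger, y₂/y₁ = ½[√(1 + 8Fr₁²) − 1] = ½[√117.1 − 1] = 4.91.
y₂ = 4.91 × 3.83 = 18.8 ft.
V₂ = q/y₂ = 162/18.8 = 8.62 ft/s.

V₂ = 8.62 ft/s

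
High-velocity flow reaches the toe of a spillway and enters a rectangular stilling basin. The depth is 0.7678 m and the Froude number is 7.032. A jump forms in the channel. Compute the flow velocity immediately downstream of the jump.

V₂ = 2.041 m/s

Fr₁ = 7.032 (given).
Sequent-depth ratio: y₂/y₁ = ½[√(1 + 8Fr₁²) − 1] = ½[√396.59 − 1] = 9.457.
y₂ = 9.457 × 0.7678 = 7.261 m.
V₁ = Fr₁·√(g·y₁) = 7.032×√(9.81×0.7678) = 19.30 m/s; q = V₁·y₁ = 14.82 m²/s.
V₂ = q/y₂ = 14.82/7.261 = 2.041 m/s.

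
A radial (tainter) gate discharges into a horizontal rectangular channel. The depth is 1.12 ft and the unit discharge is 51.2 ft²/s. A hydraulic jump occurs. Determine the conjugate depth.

V₁ = q/y₁ = 51.2/1.12 = 45.7 ft/s. Fr₁ = V₁/√(g·y₁) = 45.7/√(32.2×1.12) = 7.61.
Sequent-depth ratio: y₂/y₁ = ½[√(1 + 8Fr₁²) − 1] = ½[√464.6 − 1] = 10.3.
y₂ = 10.3 × 1.12 = 11.5 ft.

y₂ = 11.5 ft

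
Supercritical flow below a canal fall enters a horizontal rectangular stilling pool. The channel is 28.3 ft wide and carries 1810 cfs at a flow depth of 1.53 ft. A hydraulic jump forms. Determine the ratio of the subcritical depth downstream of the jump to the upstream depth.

q = Q/b = 1810/28.3 = 64.0 ft²/s; V₁ = q/y₁ = 41.8 ft/s. Fr₁ = V₁/√(g·y₁) = 5.96.
Sequent-depth ratio: y₂/y₁ = ½[√(1 + 8Fr₁²) − 1] = ½[√284.8 − 1] = 7.94.

y₂/y₁ = 7.94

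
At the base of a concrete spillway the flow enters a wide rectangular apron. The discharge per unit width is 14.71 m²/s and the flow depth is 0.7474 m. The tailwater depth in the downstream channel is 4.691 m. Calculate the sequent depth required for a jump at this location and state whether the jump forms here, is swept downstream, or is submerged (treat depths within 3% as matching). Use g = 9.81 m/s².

V₁ = q/y₁ = 14.71/0.7474 = 19.68 m/s. Fr₁ = V₁/√(g·y₁) = 19.68/√(9.81×0.7474) = 7.269.
Sequent-depth ratio: y₂/y₁ = ½[√(1 + 8Fr₁²) − 1] = ½[√423.66 − 1] = 9.791.
y₂ = 9.791 × 0.7474 = 7.318 m.
Tailwater y_tw = 4.691 m: y_tw < y₂, so the jump is swept downstream.

y₂ = 7.318 m; the jump is swept downstream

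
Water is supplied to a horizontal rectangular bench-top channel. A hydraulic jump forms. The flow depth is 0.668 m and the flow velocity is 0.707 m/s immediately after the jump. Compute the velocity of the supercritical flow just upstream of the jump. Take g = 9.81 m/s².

Fr₂ = V₂/√(g·y₂) = 0.707/√(9.81×0.668) = 0.276.
From the momentum equation (using Fr₂), y₁/y₂ = ½[√(1 + 8Fr₂²) − 1] = ½[√1.610 − 1] = 0.134.
y₁ = 0.134 × 0.668 = 0.0898 m.
V₁ = q/y₁ = 0.472/0.0898 = 5.26 m/s.

V₁ = 5.26 m/s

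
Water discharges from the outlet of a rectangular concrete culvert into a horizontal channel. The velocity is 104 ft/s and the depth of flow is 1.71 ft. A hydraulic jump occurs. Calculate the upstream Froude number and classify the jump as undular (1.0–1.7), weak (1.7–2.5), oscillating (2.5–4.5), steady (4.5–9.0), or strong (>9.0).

Fr₁ = V₁/√(g·y₁) = 104/√(32.2×1.71) = 14.0.
Fr₁ = 14.0 lies in the strong range.

Fr₁ = 14.0; strong jump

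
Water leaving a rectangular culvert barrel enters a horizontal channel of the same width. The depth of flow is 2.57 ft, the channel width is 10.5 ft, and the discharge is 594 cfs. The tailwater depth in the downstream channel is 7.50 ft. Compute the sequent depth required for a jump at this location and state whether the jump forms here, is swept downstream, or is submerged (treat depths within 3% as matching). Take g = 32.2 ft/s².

q = Q/b = 594/10.5 = 56.6 ft²/s; V₁ = q/y₁ = 22.0 ft/s. Fr₁ = V₁/√(g·y₁) = 2.42.
Sequent-depth ratio: y₂/y₁ = ½[√(1 + 8Fr₁²) − 1] = ½[√47.84 − 1] = 2.96.
y₂ = 2.96 × 2.57 = 7.60 ft.
Tailwater y_tw = 7.50 ft: y_tw ≈ y₂, so the jump forms here.

y₂ = 7.60 ft; the jump forms here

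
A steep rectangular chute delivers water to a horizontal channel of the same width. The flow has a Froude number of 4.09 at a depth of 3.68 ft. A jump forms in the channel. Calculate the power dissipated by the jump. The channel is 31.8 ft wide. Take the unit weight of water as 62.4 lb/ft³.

P = 8182 hp

Fr₁ = 4.09 (given).
From the momentum equation for a rectangular channel, y₂/y₁ = ½[√(1 + 8Fr₁²) − 1] = ½[√134.8 − 1] = 5.31.
y₂ = 5.31 × 3.68 = 19.5 ft.
V₁ = Fr₁·√(g·y₁) = 4.09×√(32.2×3.68) = 44.5 ft/s; q = V₁·y₁ = 164 ft²/s. V₂ = q/y₂ = 164/19.5 = 8.39 ft/s. E₁ = y₁ + V₁²/2g = 34.5 ft; E₂ = y₂ + V₂²/2g = 20.6 ft. ΔE = E₁ − E₂ = 13.8 ft.
Q = q·b = 164 × 31.8 = 5210 cfs. P = γ·Q·ΔE/550 = 62.4 × 5210 × 13.8 / 550 = 8182 hp.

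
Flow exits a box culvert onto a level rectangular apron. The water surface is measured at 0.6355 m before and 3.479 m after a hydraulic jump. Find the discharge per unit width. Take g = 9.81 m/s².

For a rectangular channel the momentum equation gives q² = ½·g·y₁·y₂·(y₁ + y₂) = ½×9.81×0.6355×3.479×4.114 = 44.62.
q = √44.62 = 6.680 m²/s.

q = 6.680 m²/s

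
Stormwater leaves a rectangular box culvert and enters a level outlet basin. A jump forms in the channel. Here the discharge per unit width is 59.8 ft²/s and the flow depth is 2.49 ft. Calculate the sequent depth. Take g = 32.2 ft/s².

y₂ = 8.28 ft

V₁ = q/y₁ = 59.8/2.49 = 24.0 ft/s. Fr₁ = V₁/√(g·y₁) = 24.0/√(32.2×2.49) = 2.68.
Bélanger equation: y₂/y₁ = ½[√(1 + 8Fr₁²) − 1] = ½[√58.55 − 1] = 3.33.
y₂ = 3.33 × 2.49 = 8.28 ft.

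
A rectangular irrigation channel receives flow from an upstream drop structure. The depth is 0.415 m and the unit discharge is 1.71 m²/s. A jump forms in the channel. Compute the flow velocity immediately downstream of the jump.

V₂ = 1.69 m/s

V₁ = q/y₁ = 1.71/0.415 = 4.12 m/s. Fr₁ = V₁/√(g·y₁) = 4.12/√(9.81×0.415) = 2.04.
Bélanger equation: y₂/y₁ = ½[√(1 + 8Fr₁²) − 1] = ½[√34.36 − 1] = 2.43.
y₂ = 2.43 × 0.415 = 1.01 m.
V₂ = q/y₂ = 1.71/1.01 = 1.69 m/s.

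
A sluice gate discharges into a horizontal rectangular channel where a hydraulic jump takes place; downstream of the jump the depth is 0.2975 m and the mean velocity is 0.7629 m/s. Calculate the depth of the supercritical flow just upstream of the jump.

Fr₂ = V₂/√(g·y₂) = 0.7629/√(9.81×0.2975) = 0.4466.
Since the conjugate-depth ratio holds either way, y₁/y₂ = ½[√(1 + 8Fr₂²) − 1] = ½[√2.5954 − 1] = 0.3055.
y₁ = 0.3055 × 0.2975 = 0.09089 m.

y₁ = 0.09089 m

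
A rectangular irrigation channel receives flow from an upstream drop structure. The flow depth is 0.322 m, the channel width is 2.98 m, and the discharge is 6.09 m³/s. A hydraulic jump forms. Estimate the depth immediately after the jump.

y₂ = 1.47 m

q = Q/b = 6.09/2.98 = 2.04 m²/s; V₁ = q/y₁ = 6.35 m/s. Fr₁ = V₁/√(g·y₁) = 3.57.
By Bélanger, y₂/y₁ = ½[√(1 + 8Fr₁²) − 1] = ½[√103.0 − 1] = 4.57.
y₂ = 4.57 × 0.322 = 1.47 m.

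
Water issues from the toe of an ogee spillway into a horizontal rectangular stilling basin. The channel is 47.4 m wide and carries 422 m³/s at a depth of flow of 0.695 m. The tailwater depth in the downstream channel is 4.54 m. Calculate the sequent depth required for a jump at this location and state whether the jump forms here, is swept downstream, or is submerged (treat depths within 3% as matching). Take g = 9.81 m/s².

q = Q/b = 422/47.4 = 8.90 m²/s; V₁ = q/y₁ = 12.8 m/s. Fr₁ = V₁/√(g·y₁) = 4.91.
Conjugate-depth relation: y₂/y₁ = ½[√(1 + 8Fr₁²) − 1] = ½[√193.5 − 1] = 6.46.
y₂ = 6.46 × 0.695 = 4.49 m.
Tailwater y_tw = 4.54 m: y_tw ≈ y₂, so the jump forms here.

y₂ = 4.49 m; the jump forms here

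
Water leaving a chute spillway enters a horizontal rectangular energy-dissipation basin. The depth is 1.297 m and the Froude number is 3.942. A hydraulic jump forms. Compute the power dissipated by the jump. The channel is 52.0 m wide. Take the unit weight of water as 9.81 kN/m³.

P = 40705 kW

Fr₁ = 3.942 (given).
From the momentum equation for a rectangular channel, y₂/y₁ = ½[√(1 + 8Fr₁²) − 1] = ½[√125.31 − 1] = 5.097.
y₂ = 5.097 × 1.297 = 6.611 m.
V₁ = Fr₁·√(g·y₁) = 3.942×√(9.81×1.297) = 14.06 m/s; q = V₁·y₁ = 18.24 m²/s. V₂ = q/y₂ = 18.24/6.611 = 2.759 m/s. E₁ = y₁ + V₁²/2g = 11.37 m; E₂ = y₂ + V₂²/2g = 6.999 m. ΔE = E₁ − E₂ = 4.375 m.
Q = q·b = 18.24 × 52.0 = 948.3 m³/s. P = γ·Q·ΔE = 9.81 × 948.3 × 4.375 = 40705 kW.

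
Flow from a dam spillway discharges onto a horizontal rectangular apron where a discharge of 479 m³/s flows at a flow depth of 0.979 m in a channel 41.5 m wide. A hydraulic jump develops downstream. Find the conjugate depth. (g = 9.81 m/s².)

q = Q/b = 479/41.5 = 11.5 m²/s; V₁ = q/y₁ = 11.8 m/s. Fr₁ = V₁/√(g·y₁) = 3.80.
Bélanger equation: y₂/y₁ = ½[√(1 + 8Fr₁²) − 1] = ½[√116.8 − 1] = 4.90.
y₂ = 4.90 × 0.979 = 4.80 m.

y₂ = 4.80 m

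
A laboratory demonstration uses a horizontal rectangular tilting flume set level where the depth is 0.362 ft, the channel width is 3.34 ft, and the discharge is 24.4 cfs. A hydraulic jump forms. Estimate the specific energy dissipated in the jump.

q = Q/b = 24.4/3.34 = 7.31 ft²/s; V₁ = q/y₁ = 20.2 ft/s. Fr₁ = V₁/√(g·y₁) = 5.91.
From the momentum equation for a rectangular channel, y₂/y₁ = ½[√(1 + 8Fr₁²) − 1] = ½[√280.5 − 1] = 7.87.
y₂ = 7.87 × 0.362 = 2.85 ft.
V₂ = q/y₂ = 7.31/2.85 = 2.56 ft/s. E₁ = y₁ + V₁²/2g = 6.69 ft; E₂ = y₂ + V₂²/2g = 2.95 ft. ΔE = E₁ − E₂ = 3.73 ft.

ΔE = 3.73 ft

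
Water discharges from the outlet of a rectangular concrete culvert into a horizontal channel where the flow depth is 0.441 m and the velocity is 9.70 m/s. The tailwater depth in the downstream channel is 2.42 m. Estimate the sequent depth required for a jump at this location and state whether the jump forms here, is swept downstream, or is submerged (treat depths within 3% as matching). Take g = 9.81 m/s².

Fr₁ = V₁/√(g·y₁) = 9.70/√(9.81×0.441) = 4.66.
From the momentum equation for a rectangular channel, y₂/y₁ = ½[√(1 + 8Fr₁²) − 1] = ½[√175.0 − 1] = 6.11.
y₂ = 6.11 × 0.441 = 2.70 m.
Tailwater y_tw = 2.42 m: y_tw < y₂, so the jump is swept downstream.

y₂ = 2.70 m; the jump is swept downstream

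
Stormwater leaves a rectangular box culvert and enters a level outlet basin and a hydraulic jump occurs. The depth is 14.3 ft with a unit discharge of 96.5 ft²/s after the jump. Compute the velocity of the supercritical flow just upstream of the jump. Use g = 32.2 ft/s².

V₁ = 39.9 ft/s

V₂ = q/y₂ = 96.5/14.3 = 6.75 ft/s; Fr₂ = V₂/√(g·y₂) = 0.314.
From the momentum equation (using Fr₂), y₁/y₂ = ½[√(1 + 8Fr₂²) − 1] = ½[√1.791 − 1] = 0.169.
y₁ = 0.169 × 14.3 = 2.42 ft.
V₁ = q/y₁ = 96.5/2.42 = 39.9 ft/s.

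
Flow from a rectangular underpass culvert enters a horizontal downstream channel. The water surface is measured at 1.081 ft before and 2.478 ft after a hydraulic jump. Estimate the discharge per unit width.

q = 12.39 ft²/s

For a rectangular channel the momentum equation gives q² = ½·g·y₁·y₂·(y₁ + y₂) = ½×32.2×1.081×2.478×3.559 = 153.5.
q = √153.5 = 12.39 ft²/s.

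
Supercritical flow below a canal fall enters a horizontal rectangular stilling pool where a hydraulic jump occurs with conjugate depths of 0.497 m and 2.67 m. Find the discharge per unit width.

For a rectangular channel the momentum equation gives q² = ½·g·y₁·y₂·(y₁ + y₂) = ½×9.81×0.497×2.67×3.17 = 20.6.
q = √20.6 = 4.54 m²/s.

q = 4.54 m²/s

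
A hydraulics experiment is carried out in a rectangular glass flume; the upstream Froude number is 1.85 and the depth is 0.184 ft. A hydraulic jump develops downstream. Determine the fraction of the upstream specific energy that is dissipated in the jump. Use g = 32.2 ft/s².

ΔE/E₁ = 0.0671 (6.71%)

Fr₁ = 1.85 (given).
Sequent-depth ratio: y₂/y₁ = ½[√(1 + 8Fr₁²) − 1] = ½[√28.38 − 1] = 2.16.
y₂ = 2.16 × 0.184 = 0.398 ft.
E₁ = y₁(1 + Fr₁²/2) = 0.184×(1 + 1.85²/2) = 0.499 ft. ΔE = (y₂ − y₁)³/(4y₁y₂) = 0.0335 ft. ΔE/E₁ = 0.0335/0.499 = 0.0671.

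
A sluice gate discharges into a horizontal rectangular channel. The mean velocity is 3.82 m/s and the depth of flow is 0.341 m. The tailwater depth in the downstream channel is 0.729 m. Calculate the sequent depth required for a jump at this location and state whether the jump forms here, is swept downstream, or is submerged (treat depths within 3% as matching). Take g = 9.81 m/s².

y₂ = 0.851 m; the jump is swept downstream

Fr₁ = V₁/√(g·y₁) = 3.82/√(9.81×0.341) = 2.09.
Conjugate-depth relation: y₂/y₁ = ½[√(1 + 8Fr₁²) − 1] = ½[√35.90 − 1] = 2.50.
y₂ = 2.50 × 0.341 = 0.851 m.
Tailwater y_tw = 0.729 m: y_tw < y₂, so the jump is swept downstream.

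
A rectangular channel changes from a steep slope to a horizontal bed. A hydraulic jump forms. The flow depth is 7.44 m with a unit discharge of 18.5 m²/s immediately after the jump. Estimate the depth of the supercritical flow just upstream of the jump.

V₂ = q/y₂ = 18.5/7.44 = 2.49 m/s; Fr₂ = V₂/√(g·y₂) = 0.291.
The Bélanger relation is symmetric: y₁/y₂ = ½[√(1 + 8Fr₂²) − 1] = ½[√1.678 − 1] = 0.148.
y₁ = 0.148 × 7.44 = 1.10 m.

y₁ = 1.10 m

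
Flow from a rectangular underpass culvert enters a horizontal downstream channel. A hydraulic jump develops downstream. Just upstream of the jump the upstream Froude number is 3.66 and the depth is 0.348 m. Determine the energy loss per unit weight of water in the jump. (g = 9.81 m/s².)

Fr₁ = 3.66 (given).
From the momentum equation for a rectangular channel, y₂/y₁ = ½[√(1 + 8Fr₁²) − 1] = ½[√108.2 − 1] = 4.70.
y₂ = 4.70 × 0.348 = 1.64 m.
Head loss: ΔE = (y₂ − y₁)³/(4y₁y₂) = (1.64 − 0.348)³/(4×0.348×1.64) = 2.13/2.28 = 0.938 m.

ΔE = 0.938 m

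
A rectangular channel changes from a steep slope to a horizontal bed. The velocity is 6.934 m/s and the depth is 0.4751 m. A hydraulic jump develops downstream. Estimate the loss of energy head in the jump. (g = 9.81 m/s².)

Fr₁ = V₁/√(g·y₁) = 6.934/√(9.81×0.4751) = 3.212.
Bélanger equation: y₂/y₁ = ½[√(1 + 8Fr₁²) − 1] = ½[√83.528 − 1] = 4.070.
y₂ = 4.070 × 0.4751 = 1.934 m.
Head loss: ΔE = (y₂ − y₁)³/(4y₁y₂) = (1.934 − 0.4751)³/(4×0.4751×1.934) = 3.102/3.674 = 0.8442 m.

ΔE = 0.8442 m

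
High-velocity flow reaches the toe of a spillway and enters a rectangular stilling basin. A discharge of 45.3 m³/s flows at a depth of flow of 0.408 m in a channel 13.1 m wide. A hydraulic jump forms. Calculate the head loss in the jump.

ΔE = 1.70 m

q = Q/b = 45.3/13.1 = 3.46 m²/s; V₁ = q/y₁ = 8.48 m/s. Fr₁ = V₁/√(g·y₁) = 4.24.
From the momentum equation for a rectangular channel, y₂/y₁ = ½[√(1 + 8Fr₁²) − 1] = ½[√144.6 − 1] = 5.51.
y₂ = 5.51 × 0.408 = 2.25 m.
Head loss: ΔE = (y₂ − y₁)³/(4y₁y₂) = (2.25 − 0.408)³/(4×0.408×2.25) = 6.24/3.67 = 1.70 m.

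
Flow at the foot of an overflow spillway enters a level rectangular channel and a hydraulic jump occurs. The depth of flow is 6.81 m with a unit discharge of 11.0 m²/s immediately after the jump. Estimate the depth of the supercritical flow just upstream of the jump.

y₁ = 0.496 m

V₂ = q/y₂ = 11.0/6.81 = 1.62 m/s; Fr₂ = V₂/√(g·y₂) = 0.198.
From the momentum equation (using Fr₂), y₁/y₂ = ½[√(1 + 8Fr₂²) − 1] = ½[√1.312 − 1] = 0.0728.
y₁ = 0.0728 × 6.81 = 0.496 m.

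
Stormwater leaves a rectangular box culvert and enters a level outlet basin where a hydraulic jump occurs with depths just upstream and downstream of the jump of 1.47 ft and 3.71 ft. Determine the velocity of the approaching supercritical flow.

For a rectangular channel the momentum equation gives q² = ½·g·y₁·y₂·(y₁ + y₂) = ½×32.2×1.47×3.71×5.18 = 455.
q = √455 = 21.3 ft²/s.
V₁ = q/y₁ = 21.3/1.47 = 14.5 ft/s.

V₁ = 14.5 ft/s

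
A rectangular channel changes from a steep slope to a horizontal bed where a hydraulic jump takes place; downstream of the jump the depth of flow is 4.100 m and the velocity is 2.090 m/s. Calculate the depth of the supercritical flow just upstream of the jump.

Fr₂ = V₂/√(g·y₂) = 2.090/√(9.81×4.100) = 0.3295.
Since the conjugate-depth ratio holds either way, y₁/y₂ = ½[√(1 + 8Fr₂²) − 1] = ½[√1.8688 − 1] = 0.1835.
y₁ = 0.1835 × 4.100 = 0.7524 m.

y₁ = 0.7524 m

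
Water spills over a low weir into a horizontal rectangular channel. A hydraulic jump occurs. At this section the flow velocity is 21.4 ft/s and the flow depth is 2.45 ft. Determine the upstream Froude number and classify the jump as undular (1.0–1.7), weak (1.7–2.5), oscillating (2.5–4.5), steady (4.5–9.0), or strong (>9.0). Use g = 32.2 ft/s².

Fr₁ = 2.41; weak jump

Fr₁ = V₁/√(g·y₁) = 21.4/√(32.2×2.45) = 2.41.
Fr₁ = 2.41 lies in the weak range.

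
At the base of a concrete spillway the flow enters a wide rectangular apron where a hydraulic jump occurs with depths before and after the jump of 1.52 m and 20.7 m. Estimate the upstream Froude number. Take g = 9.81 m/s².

Fr₁ = 9.98

For a rectangular channel the momentum equation gives q² = ½·g·y₁·y₂·(y₁ + y₂) = ½×9.81×1.52×20.7×22.2 = 3429.
q = √3429 = 58.6 m²/s.
V₁ = q/y₁ = 38.5 m/s; Fr₁ = V₁/√(g·y₁) = 9.98.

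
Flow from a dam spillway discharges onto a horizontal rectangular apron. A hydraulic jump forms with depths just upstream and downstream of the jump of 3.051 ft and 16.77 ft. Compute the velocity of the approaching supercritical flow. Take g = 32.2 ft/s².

V₁ = 41.88 ft/s

For a rectangular channel the momentum equation gives q² = ½·g·y₁·y₂·(y₁ + y₂) = ½×32.2×3.051×16.77×19.82 = 16328.
q = √16328 = 127.8 ft²/s.
V₁ = q/y₁ = 127.8/3.051 = 41.88 ft/s.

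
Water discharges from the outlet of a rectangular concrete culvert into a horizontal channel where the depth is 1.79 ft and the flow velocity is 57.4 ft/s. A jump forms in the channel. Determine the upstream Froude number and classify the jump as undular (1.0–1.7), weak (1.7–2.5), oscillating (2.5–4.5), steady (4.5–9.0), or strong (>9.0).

Fr₁ = 7.56; steady jump

Fr₁ = V₁/√(g·y₁) = 57.4/√(32.2×1.79) = 7.56.
Fr₁ = 7.56 lies in the steady range.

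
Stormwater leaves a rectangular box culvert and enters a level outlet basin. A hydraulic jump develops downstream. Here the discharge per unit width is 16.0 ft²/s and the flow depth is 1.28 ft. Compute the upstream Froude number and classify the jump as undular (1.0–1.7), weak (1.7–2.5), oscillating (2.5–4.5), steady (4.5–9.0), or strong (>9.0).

Fr₁ = 1.95; weak jump

V₁ = q/y₁ = 16.0/1.28 = 12.5 ft/s. Fr₁ = V₁/√(g·y₁) = 12.5/√(32.2×1.28) = 1.95.
Fr₁ = 1.95 lies in the weak range.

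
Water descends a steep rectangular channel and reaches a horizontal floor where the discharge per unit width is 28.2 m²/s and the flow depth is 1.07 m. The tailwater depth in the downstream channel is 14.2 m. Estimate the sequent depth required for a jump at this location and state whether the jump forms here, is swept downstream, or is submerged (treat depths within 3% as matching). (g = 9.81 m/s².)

V₁ = q/y₁ = 28.2/1.07 = 26.4 m/s. Fr₁ = V₁/√(g·y₁) = 26.4/√(9.81×1.07) = 8.13.
Conjugate-depth relation: y₂/y₁ = ½[√(1 + 8Fr₁²) − 1] = ½[√530.4 − 1] = 11.0.
y₂ = 11.0 × 1.07 = 11.8 m.
Tailwater y_tw = 14.2 m: y_tw > y₂, so the jump is submerged.

y₂ = 11.8 m; the jump is submerged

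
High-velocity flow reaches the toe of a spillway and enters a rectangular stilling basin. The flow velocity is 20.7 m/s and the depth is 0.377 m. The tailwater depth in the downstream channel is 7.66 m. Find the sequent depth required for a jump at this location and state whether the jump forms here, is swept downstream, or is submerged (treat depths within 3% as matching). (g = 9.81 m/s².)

Fr₁ = V₁/√(g·y₁) = 20.7/√(9.81×0.377) = 10.8.
By Bélanger, y₂/y₁ = ½[√(1 + 8Fr₁²) − 1] = ½[√927.9 − 1] = 14.7.
y₂ = 14.7 × 0.377 = 5.55 m.
Tailwater y_tw = 7.66 m: y_tw > y₂, so the jump is submerged.

y₂ = 5.55 m; the jump is submerged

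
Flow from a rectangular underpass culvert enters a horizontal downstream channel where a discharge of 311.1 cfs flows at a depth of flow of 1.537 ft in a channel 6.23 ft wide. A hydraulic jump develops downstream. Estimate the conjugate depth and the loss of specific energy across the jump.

q = Q/b = 311.1/6.23 = 49.94 ft²/s; V₁ = q/y₁ = 32.49 ft/s. Fr₁ = V₁/√(g·y₁) = 4.618.
By Bélanger, y₂/y₁ = ½[√(1 + 8Fr₁²) − 1] = ½[√171.62 − 1] = 6.050.
y₂ = 6.050 × 1.537 = 9.299 ft.
Head loss: ΔE = (y₂ − y₁)³/(4y₁y₂) = (9.299 − 1.537)³/(4×1.537×9.299) = 467.7/57.17 = 8.180 ft.

y₂ = 9.299 ft; ΔE = 8.180 ft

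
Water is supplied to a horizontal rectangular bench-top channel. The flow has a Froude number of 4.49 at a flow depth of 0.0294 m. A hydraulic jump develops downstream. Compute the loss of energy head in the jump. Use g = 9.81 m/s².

Fr₁ = 4.49 (given).
From the momentum equation for a rectangular channel, y₂/y₁ = ½[√(1 + 8Fr₁²) − 1] = ½[√162.3 − 1] = 5.87.
y₂ = 5.87 × 0.0294 = 0.173 m.
Head loss: ΔE = (y₂ − y₁)³/(4y₁y₂) = (0.173 − 0.0294)³/(4×0.0294×0.173) = 0.00293/0.0203 = 0.145 m.

ΔE = 0.145 m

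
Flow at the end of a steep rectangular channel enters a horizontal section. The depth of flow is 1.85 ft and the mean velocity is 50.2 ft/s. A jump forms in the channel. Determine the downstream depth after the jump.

y₂ = 16.1 ft

Fr₁ = V₁/√(g·y₁) = 50.2/√(32.2×1.85) = 6.50.
Bélanger equation: y₂/y₁ = ½[√(1 + 8Fr₁²) − 1] = ½[√339.4 − 1] = 8.71.
y₂ = 8.71 × 1.85 = 16.1 ft.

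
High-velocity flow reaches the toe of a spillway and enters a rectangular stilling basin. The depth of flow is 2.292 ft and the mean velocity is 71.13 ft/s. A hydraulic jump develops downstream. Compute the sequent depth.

Fr₁ = V₁/√(g·y₁) = 71.13/√(32.2×2.292) = 8.280.
Conjugate-depth relation: y₂/y₁ = ½[√(1 + 8Fr₁²) − 1] = ½[√549.43 − 1] = 11.22.
y₂ = 11.22 × 2.292 = 25.72 ft.

y₂ = 25.72 ft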